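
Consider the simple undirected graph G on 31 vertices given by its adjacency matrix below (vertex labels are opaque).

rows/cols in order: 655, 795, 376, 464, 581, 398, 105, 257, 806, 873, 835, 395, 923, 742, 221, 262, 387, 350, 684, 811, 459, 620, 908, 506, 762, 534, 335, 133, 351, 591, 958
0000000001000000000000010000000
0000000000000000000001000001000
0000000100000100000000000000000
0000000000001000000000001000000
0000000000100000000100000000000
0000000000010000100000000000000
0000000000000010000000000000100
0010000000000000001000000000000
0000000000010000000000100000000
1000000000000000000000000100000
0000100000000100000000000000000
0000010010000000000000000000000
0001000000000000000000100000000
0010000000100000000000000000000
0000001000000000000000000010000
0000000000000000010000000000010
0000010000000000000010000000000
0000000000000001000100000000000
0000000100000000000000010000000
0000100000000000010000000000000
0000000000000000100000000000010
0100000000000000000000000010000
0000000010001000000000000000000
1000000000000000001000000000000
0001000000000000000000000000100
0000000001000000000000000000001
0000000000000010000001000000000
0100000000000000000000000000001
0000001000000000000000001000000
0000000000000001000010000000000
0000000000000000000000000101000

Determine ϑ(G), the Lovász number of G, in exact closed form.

Vertex 684 has 2 neighbors: 257, 506.
Vertex 620 has 2 neighbors: 795, 335.
N(811) = {581, 350}, |N(811)| = 2.
deg(376) = 2; N(376) = {257, 742}.
31-vertex 2-regular graph: the odd cycle C_{31}.
The 16 distinct eigenvalues: [2.0, 1.95906, 1.837916, 1.641527, 1.377934, 1.057928, 0.694611, 0.302856, -0.101298, -0.501305, -0.880788, -1.224212, -1.517516, -1.748693, -1.908279, -1.989739].
−31·(-2*cos(pi/31)) / ((2)−(-2*cos(pi/31))) = 31*cos(pi/31)/(cos(pi/31) + 1) = ϑ(G).
ϑ(G) ≈ 15.460134989.
Check 15 ≤ 31*cos(pi/31)/(cos(pi/31) + 1) ≤ 16: both strict.

31*cos(pi/31)/(cos(pi/31) + 1)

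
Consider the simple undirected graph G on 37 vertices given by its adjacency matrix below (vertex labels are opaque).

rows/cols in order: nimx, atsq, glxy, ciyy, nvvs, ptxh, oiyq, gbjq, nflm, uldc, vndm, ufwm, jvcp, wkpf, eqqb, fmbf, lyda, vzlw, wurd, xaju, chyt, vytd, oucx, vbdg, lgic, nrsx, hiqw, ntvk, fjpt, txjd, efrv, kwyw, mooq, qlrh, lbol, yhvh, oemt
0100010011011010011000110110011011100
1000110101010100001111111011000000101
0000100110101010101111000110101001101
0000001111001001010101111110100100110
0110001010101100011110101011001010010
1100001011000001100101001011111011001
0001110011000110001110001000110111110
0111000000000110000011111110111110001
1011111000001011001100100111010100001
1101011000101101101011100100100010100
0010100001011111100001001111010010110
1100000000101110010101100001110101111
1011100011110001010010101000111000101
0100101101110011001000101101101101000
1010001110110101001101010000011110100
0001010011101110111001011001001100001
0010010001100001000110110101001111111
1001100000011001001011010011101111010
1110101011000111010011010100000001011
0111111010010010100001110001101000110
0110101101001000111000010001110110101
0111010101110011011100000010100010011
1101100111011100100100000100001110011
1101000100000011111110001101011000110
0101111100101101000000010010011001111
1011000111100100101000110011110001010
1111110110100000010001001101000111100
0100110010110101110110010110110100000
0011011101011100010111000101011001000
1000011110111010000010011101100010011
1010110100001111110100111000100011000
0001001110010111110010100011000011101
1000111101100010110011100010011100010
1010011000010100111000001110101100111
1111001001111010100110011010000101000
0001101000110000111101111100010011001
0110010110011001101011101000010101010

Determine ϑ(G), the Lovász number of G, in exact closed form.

N(vytd) = {atsq, glxy, ciyy, ptxh, gbjq, uldc, vndm, ufwm, eqqb, fmbf, vzlw, wurd, xaju, hiqw, fjpt, mooq, yhvh, oemt}, |N(vytd)| = 18.
Vertex oiyq has 18 neighbors: ciyy, nvvs, ptxh, nflm, uldc, wkpf, eqqb, wurd, xaju, chyt, lgic, fjpt, txjd, kwyw, mooq, qlrh, lbol, yhvh.
deg(wkpf) = 18; N(wkpf) = {atsq, nvvs, oiyq, gbjq, uldc, vndm, ufwm, eqqb, fmbf, wurd, oucx, lgic, nrsx, ntvk, fjpt, efrv, kwyw, qlrh}.
N(nvvs) = {atsq, glxy, oiyq, nflm, vndm, jvcp, wkpf, vzlw, wurd, xaju, chyt, oucx, lgic, hiqw, ntvk, efrv, mooq, yhvh}, |N(nvvs)| = 18.
37-vertex 18-regular graph: Paley(37): SR with (k,λ,μ)=(18,8,9).
The 3 distinct eigenvalues: [18.0, 2.54138, -3.54138].
−37·(-sqrt(37)/2 - 1/2) / ((18)−(-sqrt(37)/2 - 1/2)) = sqrt(37) = ϑ(G).
= 6.0828… (decimal).

sqrt(37)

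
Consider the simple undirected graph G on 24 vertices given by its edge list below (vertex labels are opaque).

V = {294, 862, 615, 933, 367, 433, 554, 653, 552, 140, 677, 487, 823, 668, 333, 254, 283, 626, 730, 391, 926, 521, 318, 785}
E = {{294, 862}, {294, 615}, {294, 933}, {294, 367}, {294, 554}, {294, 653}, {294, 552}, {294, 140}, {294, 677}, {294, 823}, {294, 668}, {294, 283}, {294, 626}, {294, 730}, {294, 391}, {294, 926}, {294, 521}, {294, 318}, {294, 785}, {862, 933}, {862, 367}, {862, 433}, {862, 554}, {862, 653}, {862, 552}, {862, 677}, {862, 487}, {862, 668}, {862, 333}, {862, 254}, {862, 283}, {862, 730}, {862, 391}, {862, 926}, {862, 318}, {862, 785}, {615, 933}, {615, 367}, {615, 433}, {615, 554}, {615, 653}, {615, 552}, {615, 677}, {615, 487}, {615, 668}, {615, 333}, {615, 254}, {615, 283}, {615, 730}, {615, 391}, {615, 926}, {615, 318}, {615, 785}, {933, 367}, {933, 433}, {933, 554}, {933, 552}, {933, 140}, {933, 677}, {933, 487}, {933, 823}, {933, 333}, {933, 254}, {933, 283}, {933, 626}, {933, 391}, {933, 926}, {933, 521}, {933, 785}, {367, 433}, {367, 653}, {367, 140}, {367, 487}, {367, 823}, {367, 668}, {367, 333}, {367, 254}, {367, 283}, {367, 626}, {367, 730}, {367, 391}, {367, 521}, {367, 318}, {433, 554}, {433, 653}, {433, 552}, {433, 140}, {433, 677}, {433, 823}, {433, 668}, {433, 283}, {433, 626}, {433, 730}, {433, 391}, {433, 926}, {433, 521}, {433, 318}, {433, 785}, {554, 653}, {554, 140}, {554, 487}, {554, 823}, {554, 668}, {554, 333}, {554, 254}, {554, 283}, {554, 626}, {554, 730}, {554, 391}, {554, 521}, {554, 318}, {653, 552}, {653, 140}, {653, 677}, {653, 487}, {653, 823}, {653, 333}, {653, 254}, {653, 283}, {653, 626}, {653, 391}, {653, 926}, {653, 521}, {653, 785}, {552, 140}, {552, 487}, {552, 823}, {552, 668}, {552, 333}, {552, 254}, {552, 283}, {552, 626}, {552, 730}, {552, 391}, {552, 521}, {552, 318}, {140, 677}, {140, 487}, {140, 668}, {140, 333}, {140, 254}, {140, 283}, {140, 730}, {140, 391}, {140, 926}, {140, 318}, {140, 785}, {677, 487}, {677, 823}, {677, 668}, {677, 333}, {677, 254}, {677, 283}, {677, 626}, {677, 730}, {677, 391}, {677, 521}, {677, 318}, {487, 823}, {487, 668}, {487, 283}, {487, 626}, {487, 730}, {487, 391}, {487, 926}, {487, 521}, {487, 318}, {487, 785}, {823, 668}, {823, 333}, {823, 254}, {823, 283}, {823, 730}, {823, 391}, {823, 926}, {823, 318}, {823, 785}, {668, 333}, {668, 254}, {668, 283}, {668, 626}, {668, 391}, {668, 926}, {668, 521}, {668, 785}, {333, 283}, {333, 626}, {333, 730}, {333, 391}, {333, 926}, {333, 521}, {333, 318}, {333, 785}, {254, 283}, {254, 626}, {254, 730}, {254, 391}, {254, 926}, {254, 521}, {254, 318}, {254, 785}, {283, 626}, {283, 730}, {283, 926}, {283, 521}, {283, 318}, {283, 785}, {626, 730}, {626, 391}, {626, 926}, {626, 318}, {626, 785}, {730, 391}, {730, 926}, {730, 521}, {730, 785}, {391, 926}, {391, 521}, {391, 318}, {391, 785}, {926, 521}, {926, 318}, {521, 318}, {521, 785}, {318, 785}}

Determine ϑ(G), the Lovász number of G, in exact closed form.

6

deg(487) = 19; N(487) = {862, 615, 933, 367, 554, 653, 552, 140, 677, 823, 668, 283, 626, 730, 391, 926, 521, 318, 785}.
deg(552) = 18; N(552) = {294, 862, 615, 933, 433, 653, 140, 487, 823, 668, 333, 254, 283, 626, 730, 391, 521, 318}.
N(933) = {294, 862, 615, 367, 433, 554, 552, 140, 677, 487, 823, 333, 254, 283, 626, 391, 926, 521, 785}, |N(933)| = 19.
Vertex 554 has 18 neighbors: 294, 862, 615, 933, 433, 653, 140, 487, 823, 668, 333, 254, 283, 626, 730, 391, 521, 318.
5 parts of sizes [6, 6, 5, 5, 2]; α(G) = 6 = ϑ (perfect).
= 6.0000000… (decimal).
6 ≤ 6 ≤ 6: collapsed.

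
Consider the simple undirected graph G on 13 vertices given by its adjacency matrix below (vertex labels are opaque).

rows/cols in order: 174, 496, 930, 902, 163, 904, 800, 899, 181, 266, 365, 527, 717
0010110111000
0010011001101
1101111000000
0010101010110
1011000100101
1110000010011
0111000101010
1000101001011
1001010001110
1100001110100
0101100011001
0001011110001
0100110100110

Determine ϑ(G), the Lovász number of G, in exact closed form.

sqrt(13)

Vertex 181 has 6 neighbors: 174, 902, 904, 266, 365, 527.
deg(365) = 6; N(365) = {496, 902, 163, 181, 266, 717}.
deg(266) = 6; N(266) = {174, 496, 800, 899, 181, 365}.
Vertex 717 has 6 neighbors: 496, 163, 904, 899, 365, 527.
G on 13 vertices is 6-regular; strongly regular (13,6,2,3).
The 3 distinct eigenvalues: [6.0, 1.30278, -2.30278].
ϑ = −N·λ_min/(λ_max−λ_min) = −13·(-sqrt(13)/2 - 1/2)/(6−(-sqrt(13)/2 - 1/2)) = sqrt(13).
≈ 3.6055513 (to 7 d.p.).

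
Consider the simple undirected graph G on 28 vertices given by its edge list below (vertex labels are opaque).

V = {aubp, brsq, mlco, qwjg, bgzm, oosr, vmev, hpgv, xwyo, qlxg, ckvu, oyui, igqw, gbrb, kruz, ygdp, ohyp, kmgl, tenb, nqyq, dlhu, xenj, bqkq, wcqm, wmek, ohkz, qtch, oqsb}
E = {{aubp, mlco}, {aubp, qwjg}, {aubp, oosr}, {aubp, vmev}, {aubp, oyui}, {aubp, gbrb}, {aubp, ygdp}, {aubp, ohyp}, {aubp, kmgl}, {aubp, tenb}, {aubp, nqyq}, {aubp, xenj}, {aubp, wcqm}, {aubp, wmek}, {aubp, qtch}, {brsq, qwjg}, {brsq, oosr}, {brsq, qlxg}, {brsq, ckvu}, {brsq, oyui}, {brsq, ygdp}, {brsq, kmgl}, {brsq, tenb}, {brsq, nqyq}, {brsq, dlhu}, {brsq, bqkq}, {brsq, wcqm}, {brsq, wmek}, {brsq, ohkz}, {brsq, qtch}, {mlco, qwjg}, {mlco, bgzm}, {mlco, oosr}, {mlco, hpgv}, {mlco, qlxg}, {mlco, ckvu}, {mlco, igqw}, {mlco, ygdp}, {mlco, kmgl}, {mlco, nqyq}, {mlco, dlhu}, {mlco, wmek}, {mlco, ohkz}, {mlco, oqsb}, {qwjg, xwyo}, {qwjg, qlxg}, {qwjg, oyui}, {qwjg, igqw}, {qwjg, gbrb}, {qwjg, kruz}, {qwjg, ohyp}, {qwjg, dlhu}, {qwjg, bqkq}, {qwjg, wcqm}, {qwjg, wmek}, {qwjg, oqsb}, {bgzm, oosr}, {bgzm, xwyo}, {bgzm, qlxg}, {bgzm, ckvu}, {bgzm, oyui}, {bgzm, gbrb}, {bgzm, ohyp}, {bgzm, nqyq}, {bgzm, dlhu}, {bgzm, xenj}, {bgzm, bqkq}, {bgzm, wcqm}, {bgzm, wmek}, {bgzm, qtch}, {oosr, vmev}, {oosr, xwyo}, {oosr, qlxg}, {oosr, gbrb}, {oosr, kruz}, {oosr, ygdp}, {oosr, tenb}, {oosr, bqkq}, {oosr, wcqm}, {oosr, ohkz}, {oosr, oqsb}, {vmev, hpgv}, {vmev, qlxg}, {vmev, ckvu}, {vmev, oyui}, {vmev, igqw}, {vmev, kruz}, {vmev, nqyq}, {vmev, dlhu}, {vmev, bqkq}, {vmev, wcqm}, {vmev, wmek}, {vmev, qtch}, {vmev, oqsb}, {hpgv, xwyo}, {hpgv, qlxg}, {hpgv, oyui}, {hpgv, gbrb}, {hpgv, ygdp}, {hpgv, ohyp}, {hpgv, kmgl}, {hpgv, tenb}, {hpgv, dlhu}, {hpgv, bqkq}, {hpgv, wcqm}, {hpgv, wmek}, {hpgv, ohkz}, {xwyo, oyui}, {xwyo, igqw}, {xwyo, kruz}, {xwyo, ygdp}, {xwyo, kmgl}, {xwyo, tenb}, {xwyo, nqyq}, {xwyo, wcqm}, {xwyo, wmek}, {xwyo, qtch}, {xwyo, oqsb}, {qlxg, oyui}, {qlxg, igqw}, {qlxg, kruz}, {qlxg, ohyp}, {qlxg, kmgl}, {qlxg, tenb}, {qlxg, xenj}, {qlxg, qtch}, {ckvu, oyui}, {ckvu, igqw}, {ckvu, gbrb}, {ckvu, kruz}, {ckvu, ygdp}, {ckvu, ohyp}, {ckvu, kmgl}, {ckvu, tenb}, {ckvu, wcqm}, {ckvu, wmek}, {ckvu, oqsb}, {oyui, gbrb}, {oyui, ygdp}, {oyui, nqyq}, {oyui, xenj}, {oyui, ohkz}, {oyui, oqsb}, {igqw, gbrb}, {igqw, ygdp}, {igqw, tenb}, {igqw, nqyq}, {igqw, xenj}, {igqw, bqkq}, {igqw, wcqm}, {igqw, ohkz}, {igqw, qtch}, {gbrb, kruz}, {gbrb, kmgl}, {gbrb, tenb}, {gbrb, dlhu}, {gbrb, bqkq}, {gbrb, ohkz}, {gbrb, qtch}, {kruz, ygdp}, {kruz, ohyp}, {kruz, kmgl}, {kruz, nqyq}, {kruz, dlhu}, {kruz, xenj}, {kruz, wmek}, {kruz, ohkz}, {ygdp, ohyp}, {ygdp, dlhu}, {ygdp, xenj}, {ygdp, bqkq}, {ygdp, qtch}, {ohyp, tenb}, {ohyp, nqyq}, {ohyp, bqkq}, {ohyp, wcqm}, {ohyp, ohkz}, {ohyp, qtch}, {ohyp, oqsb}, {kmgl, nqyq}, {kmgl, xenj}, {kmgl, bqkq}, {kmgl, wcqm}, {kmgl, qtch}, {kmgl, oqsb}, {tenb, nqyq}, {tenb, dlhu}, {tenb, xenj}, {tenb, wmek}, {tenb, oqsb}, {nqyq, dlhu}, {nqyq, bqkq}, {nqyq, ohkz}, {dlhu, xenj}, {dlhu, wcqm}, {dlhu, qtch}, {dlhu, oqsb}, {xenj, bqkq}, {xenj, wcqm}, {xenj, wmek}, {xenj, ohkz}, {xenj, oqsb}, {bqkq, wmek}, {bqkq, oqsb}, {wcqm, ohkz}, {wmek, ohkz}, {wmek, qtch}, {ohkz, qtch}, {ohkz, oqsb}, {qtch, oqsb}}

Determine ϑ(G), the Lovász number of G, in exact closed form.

Vertex xwyo has 15 neighbors: qwjg, bgzm, oosr, hpgv, oyui, igqw, kruz, ygdp, kmgl, tenb, nqyq, wcqm, wmek, qtch, oqsb.
N(kruz) = {qwjg, oosr, vmev, xwyo, qlxg, ckvu, gbrb, ygdp, ohyp, kmgl, nqyq, dlhu, xenj, wmek, ohkz}, |N(kruz)| = 15.
Vertex nqyq has 15 neighbors: aubp, brsq, mlco, bgzm, vmev, xwyo, oyui, igqw, kruz, ohyp, kmgl, tenb, dlhu, bqkq, ohkz.
deg(oqsb) = 15; N(oqsb) = {mlco, qwjg, oosr, vmev, xwyo, ckvu, oyui, ohyp, kmgl, tenb, dlhu, xenj, bqkq, ohkz, qtch}.
deg(v) = 15 for all v (|V|=28); Kneser-type, 2-subsets of [8].
Distinct eigenvalues (to 3 d.p.): [15.0, 1.0, -5.0].
−28·(-5) / ((15)−(-5)) = 7 = ϑ(G).
ϑ(G) ≈ 7.000000000.

7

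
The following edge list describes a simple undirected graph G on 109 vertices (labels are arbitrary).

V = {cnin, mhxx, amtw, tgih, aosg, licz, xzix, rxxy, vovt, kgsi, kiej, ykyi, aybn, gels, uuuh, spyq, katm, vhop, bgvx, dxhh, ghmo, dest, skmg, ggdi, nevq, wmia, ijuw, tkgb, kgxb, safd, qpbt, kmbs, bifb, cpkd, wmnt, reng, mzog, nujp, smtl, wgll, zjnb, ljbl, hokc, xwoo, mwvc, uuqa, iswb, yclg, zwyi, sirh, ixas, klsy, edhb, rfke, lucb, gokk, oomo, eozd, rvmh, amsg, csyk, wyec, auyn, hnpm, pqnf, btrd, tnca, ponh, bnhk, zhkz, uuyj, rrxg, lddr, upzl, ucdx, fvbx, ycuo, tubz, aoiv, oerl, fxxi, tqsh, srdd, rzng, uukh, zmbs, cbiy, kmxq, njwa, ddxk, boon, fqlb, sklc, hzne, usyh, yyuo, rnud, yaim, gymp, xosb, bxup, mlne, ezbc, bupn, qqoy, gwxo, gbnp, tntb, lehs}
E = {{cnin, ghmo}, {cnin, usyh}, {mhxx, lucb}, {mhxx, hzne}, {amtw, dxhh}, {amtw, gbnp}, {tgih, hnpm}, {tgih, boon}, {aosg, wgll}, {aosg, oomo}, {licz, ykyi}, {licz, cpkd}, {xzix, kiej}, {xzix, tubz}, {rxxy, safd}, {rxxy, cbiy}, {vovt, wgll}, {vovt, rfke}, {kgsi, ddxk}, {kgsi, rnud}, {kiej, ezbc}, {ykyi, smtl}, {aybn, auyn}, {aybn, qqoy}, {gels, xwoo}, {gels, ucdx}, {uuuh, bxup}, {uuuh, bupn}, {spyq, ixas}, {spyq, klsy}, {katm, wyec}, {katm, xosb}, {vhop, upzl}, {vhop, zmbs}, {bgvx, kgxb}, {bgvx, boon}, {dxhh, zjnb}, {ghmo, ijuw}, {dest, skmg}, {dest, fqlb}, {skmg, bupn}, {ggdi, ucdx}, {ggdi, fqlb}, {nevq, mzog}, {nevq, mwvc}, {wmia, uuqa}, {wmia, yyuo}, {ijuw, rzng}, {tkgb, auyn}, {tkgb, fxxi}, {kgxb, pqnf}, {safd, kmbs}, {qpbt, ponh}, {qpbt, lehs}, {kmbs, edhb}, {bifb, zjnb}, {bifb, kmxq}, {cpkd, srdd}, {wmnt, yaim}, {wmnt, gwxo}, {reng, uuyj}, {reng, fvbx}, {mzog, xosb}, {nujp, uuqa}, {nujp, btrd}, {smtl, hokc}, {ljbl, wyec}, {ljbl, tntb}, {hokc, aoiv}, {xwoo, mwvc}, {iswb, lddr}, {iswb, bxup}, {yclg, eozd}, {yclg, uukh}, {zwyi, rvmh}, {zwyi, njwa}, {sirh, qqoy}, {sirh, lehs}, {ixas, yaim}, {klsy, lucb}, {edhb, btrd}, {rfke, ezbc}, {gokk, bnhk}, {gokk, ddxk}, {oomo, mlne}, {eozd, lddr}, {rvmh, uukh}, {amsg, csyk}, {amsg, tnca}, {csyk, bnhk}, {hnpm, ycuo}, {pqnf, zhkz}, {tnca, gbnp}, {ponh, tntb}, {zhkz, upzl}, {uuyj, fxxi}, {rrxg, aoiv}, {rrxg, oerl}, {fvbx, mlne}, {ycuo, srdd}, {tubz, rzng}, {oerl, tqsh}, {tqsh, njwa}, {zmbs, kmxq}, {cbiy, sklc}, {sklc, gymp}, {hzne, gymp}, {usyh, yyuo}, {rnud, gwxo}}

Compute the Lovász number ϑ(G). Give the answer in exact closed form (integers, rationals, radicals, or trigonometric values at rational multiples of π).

109*cos(pi/109)/(cos(pi/109) + 1)

N(ykyi) = {licz, smtl}, |N(ykyi)| = 2.
Vertex auyn has 2 neighbors: aybn, tkgb.
Vertex yaim has 2 neighbors: wmnt, ixas.
N(reng) = {uuyj, fvbx}, |N(reng)| = 2.
2-regular, N=109; the odd cycle C_{109}.
Distinct eigenvalues (to 3 d.p.): [2.0, 1.997, 1.987, 1.97, 1.947, 1.918, 1.882, 1.839, 1.791, 1.737, 1.677, 1.611, 1.54, 1.464, 1.383, 1.298, 1.208, 1.114, 1.017, 0.916, 0.812, 0.705, 0.596, 0.485, 0.372, 0.259, 0.144, 0.029, -0.086, -0.201, -0.316, -0.429, -0.541, -0.651, -0.759, -0.864, -0.967, -1.066, -1.162, -1.253, -1.341, -1.424, -1.503, -1.576, -1.645, -1.708, -1.765, -1.816, -1.861, -1.9, -1.933, -1.959, -1.979, -1.993, -1.999].
−109·(-2*cos(pi/109)) / ((2)−(-2*cos(pi/109))) = 109*cos(pi/109)/(cos(pi/109) + 1) = ϑ(G).
= 54.488680… (decimal).
54 ≤ 109*cos(pi/109)/(cos(pi/109) + 1) ≤ 55: both strict.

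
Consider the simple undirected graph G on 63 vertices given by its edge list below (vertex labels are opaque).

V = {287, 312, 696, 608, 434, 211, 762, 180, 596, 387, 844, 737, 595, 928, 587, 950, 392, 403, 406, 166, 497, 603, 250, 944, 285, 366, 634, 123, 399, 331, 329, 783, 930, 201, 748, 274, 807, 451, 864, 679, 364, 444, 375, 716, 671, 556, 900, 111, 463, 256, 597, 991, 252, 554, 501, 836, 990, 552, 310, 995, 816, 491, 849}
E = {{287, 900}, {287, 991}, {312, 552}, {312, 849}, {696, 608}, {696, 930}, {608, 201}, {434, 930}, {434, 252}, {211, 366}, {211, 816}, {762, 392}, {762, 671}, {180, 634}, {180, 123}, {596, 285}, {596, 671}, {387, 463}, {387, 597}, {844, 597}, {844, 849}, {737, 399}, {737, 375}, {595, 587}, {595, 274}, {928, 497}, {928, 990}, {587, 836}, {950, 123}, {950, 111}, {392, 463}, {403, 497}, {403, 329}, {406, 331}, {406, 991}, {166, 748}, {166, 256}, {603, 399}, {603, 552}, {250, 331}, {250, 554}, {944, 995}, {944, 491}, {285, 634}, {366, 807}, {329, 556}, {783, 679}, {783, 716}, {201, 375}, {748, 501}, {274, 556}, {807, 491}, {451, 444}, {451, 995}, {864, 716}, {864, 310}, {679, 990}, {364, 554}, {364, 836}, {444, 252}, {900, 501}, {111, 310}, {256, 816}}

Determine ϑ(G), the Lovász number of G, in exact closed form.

63*cos(pi/63)/(cos(pi/63) + 1)

N(597) = {387, 844}, |N(597)| = 2.
N(950) = {123, 111}, |N(950)| = 2.
deg(864) = 2; N(864) = {716, 310}.
deg(944) = 2; N(944) = {995, 491}.
Regular of degree 2 on 63 vertices: the odd cycle C_{63}.
spec(A) ≈ [2.0, 1.99, 1.96, 1.911, 1.843, 1.756, 1.652, 1.532, 1.396, 1.247, 1.085, 0.912, 0.731, 0.542, 0.347, 0.149, -0.05, -0.249, -0.445, -0.637, -0.823, -1.0, -1.167, -1.323, -1.466, -1.594, -1.707, -1.802, -1.879, -1.938, -1.978, -1.998] (distinct, 3 d.p.).
λ_max=2, λ_min=-2*cos(pi/63); ϑ = −63·λ_min/(λ_max−λ_min) = 63*cos(pi/63)/(cos(pi/63) + 1).
Numerically 31.48040933.
Lovász sandwich 31 ≤ 63*cos(pi/63)/(cos(pi/63) + 1) ≤ 32: both strict.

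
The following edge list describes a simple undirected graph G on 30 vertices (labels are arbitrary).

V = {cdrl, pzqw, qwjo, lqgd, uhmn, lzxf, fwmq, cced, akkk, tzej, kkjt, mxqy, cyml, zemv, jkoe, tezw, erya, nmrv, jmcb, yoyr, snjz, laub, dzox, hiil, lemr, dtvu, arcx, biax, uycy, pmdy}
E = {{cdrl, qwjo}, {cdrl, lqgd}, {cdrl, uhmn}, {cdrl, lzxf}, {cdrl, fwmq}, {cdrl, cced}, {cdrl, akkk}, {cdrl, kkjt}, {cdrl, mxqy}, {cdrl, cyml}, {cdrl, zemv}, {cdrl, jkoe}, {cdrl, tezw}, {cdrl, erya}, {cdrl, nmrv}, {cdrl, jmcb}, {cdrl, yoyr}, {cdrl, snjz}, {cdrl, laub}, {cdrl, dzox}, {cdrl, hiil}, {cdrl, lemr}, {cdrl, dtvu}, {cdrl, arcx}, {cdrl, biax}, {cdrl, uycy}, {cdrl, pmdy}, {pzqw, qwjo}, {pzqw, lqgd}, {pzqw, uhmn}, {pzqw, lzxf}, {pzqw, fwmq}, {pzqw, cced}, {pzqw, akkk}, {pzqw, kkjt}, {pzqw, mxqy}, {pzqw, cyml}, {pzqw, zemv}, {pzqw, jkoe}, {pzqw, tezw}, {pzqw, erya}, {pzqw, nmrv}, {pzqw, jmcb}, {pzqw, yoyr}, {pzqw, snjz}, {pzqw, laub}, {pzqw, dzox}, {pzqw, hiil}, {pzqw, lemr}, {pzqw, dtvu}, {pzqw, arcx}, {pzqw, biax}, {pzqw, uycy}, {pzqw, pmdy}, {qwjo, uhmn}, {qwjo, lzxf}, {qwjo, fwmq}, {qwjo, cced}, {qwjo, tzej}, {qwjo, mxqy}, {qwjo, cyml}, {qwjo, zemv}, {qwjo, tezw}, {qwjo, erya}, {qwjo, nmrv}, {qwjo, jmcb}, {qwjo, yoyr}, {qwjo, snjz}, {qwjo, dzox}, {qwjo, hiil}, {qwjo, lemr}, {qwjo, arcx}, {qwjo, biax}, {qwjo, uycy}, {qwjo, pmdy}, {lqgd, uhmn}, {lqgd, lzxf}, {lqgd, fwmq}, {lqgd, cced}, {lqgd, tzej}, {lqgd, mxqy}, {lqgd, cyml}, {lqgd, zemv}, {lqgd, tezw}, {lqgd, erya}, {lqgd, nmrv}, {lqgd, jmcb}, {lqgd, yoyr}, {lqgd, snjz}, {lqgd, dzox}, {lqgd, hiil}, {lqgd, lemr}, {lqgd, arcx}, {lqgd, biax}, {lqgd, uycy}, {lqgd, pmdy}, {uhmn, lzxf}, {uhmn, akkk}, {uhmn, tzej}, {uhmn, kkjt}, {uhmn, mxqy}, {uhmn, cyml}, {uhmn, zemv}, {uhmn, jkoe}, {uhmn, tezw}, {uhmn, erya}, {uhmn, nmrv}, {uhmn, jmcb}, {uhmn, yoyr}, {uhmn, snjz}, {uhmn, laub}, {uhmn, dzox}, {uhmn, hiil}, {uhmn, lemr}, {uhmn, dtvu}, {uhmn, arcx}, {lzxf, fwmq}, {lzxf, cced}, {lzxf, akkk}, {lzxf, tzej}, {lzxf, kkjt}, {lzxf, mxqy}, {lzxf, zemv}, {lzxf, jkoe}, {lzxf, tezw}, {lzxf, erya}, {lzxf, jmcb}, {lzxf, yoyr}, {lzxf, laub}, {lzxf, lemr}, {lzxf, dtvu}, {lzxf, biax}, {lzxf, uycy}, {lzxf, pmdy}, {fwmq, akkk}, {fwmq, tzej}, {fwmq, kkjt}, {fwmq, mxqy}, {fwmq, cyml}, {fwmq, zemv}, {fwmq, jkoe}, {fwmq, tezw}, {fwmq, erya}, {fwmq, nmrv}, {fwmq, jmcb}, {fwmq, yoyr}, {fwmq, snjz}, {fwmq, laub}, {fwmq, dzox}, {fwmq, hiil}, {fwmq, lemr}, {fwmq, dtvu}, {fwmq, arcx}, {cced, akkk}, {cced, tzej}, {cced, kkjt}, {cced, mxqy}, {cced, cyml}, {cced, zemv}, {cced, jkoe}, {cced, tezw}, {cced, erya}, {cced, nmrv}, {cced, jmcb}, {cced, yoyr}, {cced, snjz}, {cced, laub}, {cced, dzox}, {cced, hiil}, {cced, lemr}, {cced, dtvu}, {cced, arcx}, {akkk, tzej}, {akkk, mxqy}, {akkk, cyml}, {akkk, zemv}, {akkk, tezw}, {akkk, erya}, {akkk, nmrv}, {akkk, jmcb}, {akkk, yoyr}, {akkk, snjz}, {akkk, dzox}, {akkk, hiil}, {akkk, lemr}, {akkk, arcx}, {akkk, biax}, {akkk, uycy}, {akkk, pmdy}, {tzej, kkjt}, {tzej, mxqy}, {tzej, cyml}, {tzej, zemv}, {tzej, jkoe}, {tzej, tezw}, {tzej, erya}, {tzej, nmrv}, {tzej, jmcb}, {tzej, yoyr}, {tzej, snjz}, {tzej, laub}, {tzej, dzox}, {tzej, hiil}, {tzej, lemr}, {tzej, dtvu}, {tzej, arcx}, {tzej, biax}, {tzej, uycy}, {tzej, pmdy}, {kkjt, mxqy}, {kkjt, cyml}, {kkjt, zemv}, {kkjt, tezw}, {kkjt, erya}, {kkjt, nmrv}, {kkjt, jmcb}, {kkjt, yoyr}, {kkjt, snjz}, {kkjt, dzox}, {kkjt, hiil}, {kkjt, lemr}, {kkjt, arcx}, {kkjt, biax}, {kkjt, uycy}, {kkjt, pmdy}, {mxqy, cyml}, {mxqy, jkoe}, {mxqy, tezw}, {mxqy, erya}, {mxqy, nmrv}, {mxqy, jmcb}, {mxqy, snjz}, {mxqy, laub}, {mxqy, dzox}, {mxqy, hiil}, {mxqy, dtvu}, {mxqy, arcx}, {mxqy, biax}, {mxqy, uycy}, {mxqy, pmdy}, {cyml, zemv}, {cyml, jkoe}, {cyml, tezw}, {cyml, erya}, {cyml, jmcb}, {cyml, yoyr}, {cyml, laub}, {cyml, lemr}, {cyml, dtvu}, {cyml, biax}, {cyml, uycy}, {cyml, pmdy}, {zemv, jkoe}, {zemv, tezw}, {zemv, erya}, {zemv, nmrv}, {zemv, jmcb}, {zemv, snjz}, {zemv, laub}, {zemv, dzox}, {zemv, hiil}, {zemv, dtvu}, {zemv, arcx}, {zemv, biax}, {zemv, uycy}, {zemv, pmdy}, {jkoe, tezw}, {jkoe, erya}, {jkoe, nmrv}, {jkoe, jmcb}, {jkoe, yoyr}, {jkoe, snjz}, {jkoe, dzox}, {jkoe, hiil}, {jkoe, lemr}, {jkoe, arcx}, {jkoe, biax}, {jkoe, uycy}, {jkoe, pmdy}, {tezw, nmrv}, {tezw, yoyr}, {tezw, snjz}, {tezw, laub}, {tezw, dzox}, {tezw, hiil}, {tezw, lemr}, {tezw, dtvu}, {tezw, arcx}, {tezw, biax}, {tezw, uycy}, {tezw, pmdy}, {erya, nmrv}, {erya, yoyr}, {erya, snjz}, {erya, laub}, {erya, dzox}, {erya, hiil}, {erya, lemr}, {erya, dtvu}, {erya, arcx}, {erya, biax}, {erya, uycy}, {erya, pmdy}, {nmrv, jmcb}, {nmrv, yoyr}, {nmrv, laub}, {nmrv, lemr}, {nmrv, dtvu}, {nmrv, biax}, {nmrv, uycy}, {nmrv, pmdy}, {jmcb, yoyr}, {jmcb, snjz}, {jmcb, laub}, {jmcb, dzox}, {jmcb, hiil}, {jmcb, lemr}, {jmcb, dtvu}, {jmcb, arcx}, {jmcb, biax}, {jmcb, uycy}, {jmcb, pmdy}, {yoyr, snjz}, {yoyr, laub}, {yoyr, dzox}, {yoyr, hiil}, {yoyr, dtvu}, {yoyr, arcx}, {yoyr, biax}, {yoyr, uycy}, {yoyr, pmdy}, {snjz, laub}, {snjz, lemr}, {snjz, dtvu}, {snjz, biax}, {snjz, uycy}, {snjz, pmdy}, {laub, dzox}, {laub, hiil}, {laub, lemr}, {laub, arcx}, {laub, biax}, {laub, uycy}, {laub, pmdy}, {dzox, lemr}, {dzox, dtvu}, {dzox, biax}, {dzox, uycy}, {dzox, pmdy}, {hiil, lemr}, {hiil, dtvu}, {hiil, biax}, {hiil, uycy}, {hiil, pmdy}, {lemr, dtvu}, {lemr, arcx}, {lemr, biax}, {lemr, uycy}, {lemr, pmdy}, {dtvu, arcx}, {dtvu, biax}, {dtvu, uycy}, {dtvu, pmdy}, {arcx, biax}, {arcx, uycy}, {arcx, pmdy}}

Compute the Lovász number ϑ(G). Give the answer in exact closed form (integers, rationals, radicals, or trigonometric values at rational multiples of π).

deg(lzxf) = 23; N(lzxf) = {cdrl, pzqw, qwjo, lqgd, uhmn, fwmq, cced, akkk, tzej, kkjt, mxqy, zemv, jkoe, tezw, erya, jmcb, yoyr, laub, lemr, dtvu, biax, uycy, pmdy}.
Vertex cdrl has 27 neighbors: qwjo, lqgd, uhmn, lzxf, fwmq, cced, akkk, kkjt, mxqy, cyml, zemv, jkoe, tezw, erya, nmrv, jmcb, yoyr, snjz, laub, dzox, hiil, lemr, dtvu, arcx, biax, uycy, pmdy.
deg(jkoe) = 23; N(jkoe) = {cdrl, pzqw, uhmn, lzxf, fwmq, cced, tzej, mxqy, cyml, zemv, tezw, erya, nmrv, jmcb, yoyr, snjz, dzox, hiil, lemr, arcx, biax, uycy, pmdy}.
N(zemv) = {cdrl, pzqw, qwjo, lqgd, uhmn, lzxf, fwmq, cced, akkk, tzej, kkjt, cyml, jkoe, tezw, erya, nmrv, jmcb, snjz, laub, dzox, hiil, dtvu, arcx, biax, uycy, pmdy}, |N(zemv)| = 26.
Complete multipartite on [7, 7, 6, 4, 3, 3]: sandwich collapses at ϑ=7.
ϑ(G) ≈ 7.000000.
α=7, χ(Ḡ)=7; ϑ=7 lies between (collapsed).

7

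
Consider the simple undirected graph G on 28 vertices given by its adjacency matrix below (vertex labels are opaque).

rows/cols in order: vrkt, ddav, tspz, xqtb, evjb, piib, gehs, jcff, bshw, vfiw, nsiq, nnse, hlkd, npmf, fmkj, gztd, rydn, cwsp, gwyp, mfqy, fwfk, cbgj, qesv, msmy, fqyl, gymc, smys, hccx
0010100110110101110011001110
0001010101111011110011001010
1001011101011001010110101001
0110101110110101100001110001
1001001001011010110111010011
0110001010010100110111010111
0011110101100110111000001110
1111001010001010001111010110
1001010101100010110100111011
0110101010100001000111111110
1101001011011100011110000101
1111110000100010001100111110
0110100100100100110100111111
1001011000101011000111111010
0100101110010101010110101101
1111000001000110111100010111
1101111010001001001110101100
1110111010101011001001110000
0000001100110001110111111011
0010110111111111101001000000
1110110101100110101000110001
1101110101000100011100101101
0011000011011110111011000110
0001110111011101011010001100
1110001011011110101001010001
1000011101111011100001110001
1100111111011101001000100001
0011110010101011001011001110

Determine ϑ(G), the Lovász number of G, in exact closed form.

deg(fwfk) = 15; N(fwfk) = {vrkt, ddav, tspz, evjb, piib, jcff, vfiw, nsiq, npmf, fmkj, rydn, gwyp, qesv, msmy, hccx}.
N(hlkd) = {ddav, tspz, evjb, jcff, nsiq, npmf, rydn, cwsp, mfqy, qesv, msmy, fqyl, gymc, smys, hccx}, |N(hlkd)| = 15.
deg(vfiw) = 15; N(vfiw) = {ddav, tspz, evjb, gehs, bshw, nsiq, gztd, mfqy, fwfk, cbgj, qesv, msmy, fqyl, gymc, smys}.
N(fmkj) = {ddav, evjb, gehs, jcff, bshw, nnse, npmf, gztd, cwsp, mfqy, fwfk, qesv, fqyl, gymc, hccx}, |N(fmkj)| = 15.
Regular of degree 15 on 28 vertices: this is K(8,2), the Kneser graph.
spec(A) ≈ [15.0, 1.0, -5.0] (distinct, 3 d.p.).
Lovász (edge-transitive): ϑ = −28·(-5)/((15)−(-5)) = 7.
≈ 7.0000 (to 4 d.p.).

7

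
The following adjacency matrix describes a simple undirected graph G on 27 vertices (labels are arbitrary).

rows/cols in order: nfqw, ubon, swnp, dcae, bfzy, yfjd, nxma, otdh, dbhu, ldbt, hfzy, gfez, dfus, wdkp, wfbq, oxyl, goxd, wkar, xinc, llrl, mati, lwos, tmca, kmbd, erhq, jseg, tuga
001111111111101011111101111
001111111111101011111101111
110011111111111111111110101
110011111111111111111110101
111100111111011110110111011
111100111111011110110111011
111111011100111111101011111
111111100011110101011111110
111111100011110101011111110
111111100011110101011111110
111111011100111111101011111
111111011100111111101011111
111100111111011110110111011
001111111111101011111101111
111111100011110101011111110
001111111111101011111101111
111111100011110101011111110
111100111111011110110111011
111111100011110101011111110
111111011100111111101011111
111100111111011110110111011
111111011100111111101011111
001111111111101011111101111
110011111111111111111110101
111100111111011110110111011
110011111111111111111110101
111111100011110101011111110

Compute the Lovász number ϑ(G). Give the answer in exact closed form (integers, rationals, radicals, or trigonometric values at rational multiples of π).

7

N(swnp) = {nfqw, ubon, bfzy, yfjd, nxma, otdh, dbhu, ldbt, hfzy, gfez, dfus, wdkp, wfbq, oxyl, goxd, wkar, xinc, llrl, mati, lwos, tmca, erhq, tuga}, |N(swnp)| = 23.
Vertex xinc has 20 neighbors: nfqw, ubon, swnp, dcae, bfzy, yfjd, nxma, hfzy, gfez, dfus, wdkp, oxyl, wkar, llrl, mati, lwos, tmca, kmbd, erhq, jseg.
deg(gfez) = 22; N(gfez) = {nfqw, ubon, swnp, dcae, bfzy, yfjd, otdh, dbhu, ldbt, dfus, wdkp, wfbq, oxyl, goxd, wkar, xinc, mati, tmca, kmbd, erhq, jseg, tuga}.
N(wdkp) = {swnp, dcae, bfzy, yfjd, nxma, otdh, dbhu, ldbt, hfzy, gfez, dfus, wfbq, goxd, wkar, xinc, llrl, mati, lwos, kmbd, erhq, jseg, tuga}, |N(wdkp)| = 22.
Complete multipartite on [7, 6, 5, 5, 4]: sandwich collapses at ϑ=7.
Numerically 7.000000.
α=7, χ(Ḡ)=7; ϑ=7 lies between (collapsed).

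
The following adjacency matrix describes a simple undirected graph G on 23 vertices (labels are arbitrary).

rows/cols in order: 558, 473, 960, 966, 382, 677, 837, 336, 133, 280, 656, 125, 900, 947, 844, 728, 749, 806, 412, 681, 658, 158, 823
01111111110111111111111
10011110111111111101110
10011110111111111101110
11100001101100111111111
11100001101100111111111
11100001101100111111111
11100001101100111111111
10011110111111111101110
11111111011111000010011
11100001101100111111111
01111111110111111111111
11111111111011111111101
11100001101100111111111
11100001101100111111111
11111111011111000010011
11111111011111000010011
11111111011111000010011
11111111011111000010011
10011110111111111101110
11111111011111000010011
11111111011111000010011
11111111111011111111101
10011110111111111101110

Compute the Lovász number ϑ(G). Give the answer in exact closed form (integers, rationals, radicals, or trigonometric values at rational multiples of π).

N(473) = {558, 966, 382, 677, 837, 133, 280, 656, 125, 900, 947, 844, 728, 749, 806, 681, 658, 158}, |N(473)| = 18.
deg(125) = 21; N(125) = {558, 473, 960, 966, 382, 677, 837, 336, 133, 280, 656, 900, 947, 844, 728, 749, 806, 412, 681, 658, 823}.
deg(900) = 16; N(900) = {558, 473, 960, 336, 133, 656, 125, 844, 728, 749, 806, 412, 681, 658, 158, 823}.
Vertex 681 has 16 neighbors: 558, 473, 960, 966, 382, 677, 837, 336, 280, 656, 125, 900, 947, 412, 158, 823.
Complete multipartite on [7, 7, 5, 2, 2]: sandwich collapses at ϑ=7.
= 7.00000000… (decimal).
Lovász sandwich 7 ≤ 7 ≤ 7: collapsed.

7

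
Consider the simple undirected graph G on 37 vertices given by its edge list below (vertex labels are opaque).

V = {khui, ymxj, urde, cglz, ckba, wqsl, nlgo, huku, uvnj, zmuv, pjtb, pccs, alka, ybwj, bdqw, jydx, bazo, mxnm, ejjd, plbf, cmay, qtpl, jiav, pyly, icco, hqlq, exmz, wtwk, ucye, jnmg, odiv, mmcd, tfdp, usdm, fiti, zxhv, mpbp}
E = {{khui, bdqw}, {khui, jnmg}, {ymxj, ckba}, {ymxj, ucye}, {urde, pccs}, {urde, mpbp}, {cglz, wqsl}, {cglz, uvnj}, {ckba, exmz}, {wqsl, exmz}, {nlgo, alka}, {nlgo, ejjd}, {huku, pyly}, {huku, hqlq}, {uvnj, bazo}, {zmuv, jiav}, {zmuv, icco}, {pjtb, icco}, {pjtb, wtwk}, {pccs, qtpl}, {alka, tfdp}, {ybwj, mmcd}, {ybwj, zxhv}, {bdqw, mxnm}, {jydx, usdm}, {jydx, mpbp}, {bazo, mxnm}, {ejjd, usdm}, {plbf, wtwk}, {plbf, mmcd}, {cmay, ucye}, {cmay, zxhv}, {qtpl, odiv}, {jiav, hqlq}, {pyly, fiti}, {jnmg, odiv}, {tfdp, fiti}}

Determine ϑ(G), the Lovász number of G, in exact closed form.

37*cos(pi/37)/(cos(pi/37) + 1)

Vertex exmz has 2 neighbors: ckba, wqsl.
N(cglz) = {wqsl, uvnj}, |N(cglz)| = 2.
deg(jydx) = 2; N(jydx) = {usdm, mpbp}.
deg(fiti) = 2; N(fiti) = {pyly, tfdp}.
Every vertex has degree 2 (N=37); connected 2-regular on 37 ⇒ C_{37}.
The 19 distinct eigenvalues: [2.0, 1.971, 1.886, 1.746, 1.556, 1.321, 1.049, 0.746, 0.421, 0.085, -0.254, -0.586, -0.9, -1.189, -1.444, -1.657, -1.822, -1.935, -1.993].
ϑ = −N·λ_min/(λ_max−λ_min) = −37·(-2*cos(pi/37))/(2−(-2*cos(pi/37))) = 37*cos(pi/37)/(cos(pi/37) + 1).
= 18.46661664… (decimal).
Check 18 ≤ 37*cos(pi/37)/(cos(pi/37) + 1) ≤ 19: both strict.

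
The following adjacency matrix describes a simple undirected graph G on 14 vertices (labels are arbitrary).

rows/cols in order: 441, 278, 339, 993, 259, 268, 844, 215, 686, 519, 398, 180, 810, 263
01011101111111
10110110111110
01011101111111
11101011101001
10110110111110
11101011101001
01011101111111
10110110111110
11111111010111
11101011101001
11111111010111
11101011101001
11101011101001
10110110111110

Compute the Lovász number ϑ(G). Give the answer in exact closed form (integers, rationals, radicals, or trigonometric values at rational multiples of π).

5

Vertex 844 has 11 neighbors: 278, 993, 259, 268, 215, 686, 519, 398, 180, 810, 263.
N(278) = {441, 339, 993, 268, 844, 686, 519, 398, 180, 810}, |N(278)| = 10.
Vertex 810 has 9 neighbors: 441, 278, 339, 259, 844, 215, 686, 398, 263.
Vertex 441 has 11 neighbors: 278, 993, 259, 268, 215, 686, 519, 398, 180, 810, 263.
Complete multipartite on [5, 4, 3, 2]: sandwich collapses at ϑ=5.
= 5.000000000… (decimal).
Check 5 ≤ 5 ≤ 5: collapsed.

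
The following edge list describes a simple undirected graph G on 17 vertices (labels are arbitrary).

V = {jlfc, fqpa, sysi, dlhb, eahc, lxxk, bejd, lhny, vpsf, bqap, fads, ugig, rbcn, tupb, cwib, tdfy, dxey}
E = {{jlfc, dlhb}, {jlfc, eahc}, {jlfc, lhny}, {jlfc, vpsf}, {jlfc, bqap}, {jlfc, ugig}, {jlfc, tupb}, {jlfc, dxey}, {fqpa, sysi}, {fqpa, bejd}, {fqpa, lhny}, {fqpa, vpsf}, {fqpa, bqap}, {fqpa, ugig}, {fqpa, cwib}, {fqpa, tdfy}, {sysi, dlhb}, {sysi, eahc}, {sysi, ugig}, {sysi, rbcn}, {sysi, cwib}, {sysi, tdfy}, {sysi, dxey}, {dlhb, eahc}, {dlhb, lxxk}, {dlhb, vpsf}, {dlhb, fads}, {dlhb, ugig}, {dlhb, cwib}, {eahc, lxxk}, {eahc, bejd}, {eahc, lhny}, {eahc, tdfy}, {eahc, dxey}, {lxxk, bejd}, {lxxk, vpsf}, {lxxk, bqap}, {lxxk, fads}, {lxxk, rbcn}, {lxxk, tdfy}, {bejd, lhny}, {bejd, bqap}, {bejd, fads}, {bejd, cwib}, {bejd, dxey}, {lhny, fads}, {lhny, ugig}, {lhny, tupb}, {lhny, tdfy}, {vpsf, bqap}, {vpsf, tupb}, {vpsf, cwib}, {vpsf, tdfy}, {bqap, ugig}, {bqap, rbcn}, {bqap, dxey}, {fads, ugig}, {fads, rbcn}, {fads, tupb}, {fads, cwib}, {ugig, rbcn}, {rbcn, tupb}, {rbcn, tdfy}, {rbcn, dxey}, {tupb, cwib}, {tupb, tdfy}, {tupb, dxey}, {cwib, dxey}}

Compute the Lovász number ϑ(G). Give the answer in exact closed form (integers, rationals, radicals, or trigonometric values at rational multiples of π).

sqrt(17)

Vertex ugig has 8 neighbors: jlfc, fqpa, sysi, dlhb, lhny, bqap, fads, rbcn.
deg(tupb) = 8; N(tupb) = {jlfc, lhny, vpsf, fads, rbcn, cwib, tdfy, dxey}.
Vertex lhny has 8 neighbors: jlfc, fqpa, eahc, bejd, fads, ugig, tupb, tdfy.
deg(cwib) = 8; N(cwib) = {fqpa, sysi, dlhb, bejd, vpsf, fads, tupb, dxey}.
17-vertex 8-regular graph: Paley(17): SR with (k,λ,μ)=(8,3,4).
The 3 distinct eigenvalues: [8.0, 1.5616, -2.5616].
Lovász (edge-transitive): ϑ = −17·(-sqrt(17)/2 - 1/2)/((8)−(-sqrt(17)/2 - 1/2)) = sqrt(17).
≈ 4.123106 (to 6 d.p.).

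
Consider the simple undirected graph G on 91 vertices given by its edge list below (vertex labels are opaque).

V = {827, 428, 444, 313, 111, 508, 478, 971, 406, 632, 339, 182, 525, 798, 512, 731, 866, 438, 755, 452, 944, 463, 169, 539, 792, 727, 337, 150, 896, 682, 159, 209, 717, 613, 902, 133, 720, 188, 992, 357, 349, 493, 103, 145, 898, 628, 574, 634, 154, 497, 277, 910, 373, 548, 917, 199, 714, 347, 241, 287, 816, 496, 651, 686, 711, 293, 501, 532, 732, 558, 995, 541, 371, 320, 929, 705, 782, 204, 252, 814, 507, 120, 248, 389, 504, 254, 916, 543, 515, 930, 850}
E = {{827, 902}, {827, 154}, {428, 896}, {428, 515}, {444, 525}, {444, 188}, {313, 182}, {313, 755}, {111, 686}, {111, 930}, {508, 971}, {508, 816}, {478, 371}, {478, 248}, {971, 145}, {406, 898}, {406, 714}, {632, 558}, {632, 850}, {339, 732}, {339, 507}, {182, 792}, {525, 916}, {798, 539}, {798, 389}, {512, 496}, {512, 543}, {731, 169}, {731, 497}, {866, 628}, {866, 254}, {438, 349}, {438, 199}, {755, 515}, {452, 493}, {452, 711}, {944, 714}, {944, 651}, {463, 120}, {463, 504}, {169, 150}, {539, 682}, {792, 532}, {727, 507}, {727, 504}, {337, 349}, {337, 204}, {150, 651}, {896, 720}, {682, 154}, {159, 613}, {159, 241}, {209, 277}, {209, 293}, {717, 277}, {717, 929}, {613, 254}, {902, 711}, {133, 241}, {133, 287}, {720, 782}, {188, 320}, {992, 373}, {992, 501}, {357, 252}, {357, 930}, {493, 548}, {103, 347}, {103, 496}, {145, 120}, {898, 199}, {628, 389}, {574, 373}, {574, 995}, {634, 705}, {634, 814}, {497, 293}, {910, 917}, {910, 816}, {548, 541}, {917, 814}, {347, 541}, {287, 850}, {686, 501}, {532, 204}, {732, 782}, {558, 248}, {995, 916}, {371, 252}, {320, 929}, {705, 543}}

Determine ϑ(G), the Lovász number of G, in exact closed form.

Vertex 816 has 2 neighbors: 508, 910.
deg(337) = 2; N(337) = {349, 204}.
Vertex 293 has 2 neighbors: 209, 497.
N(145) = {971, 120}, |N(145)| = 2.
deg(v) = 2 for all v (|V|=91); this is C_{91}, the 91-cycle.
The 46 distinct eigenvalues: [2.0, 1.9952, 1.981, 1.9572, 1.9242, 1.882, 1.8308, 1.7709, 1.7026, 1.6261, 1.5419, 1.4504, 1.3519, 1.247, 1.1361, 1.0199, 0.8987, 0.7733, 0.6442, 0.5121, 0.3775, 0.2411, 0.1035, -0.0345, -0.1724, -0.3095, -0.445, -0.5785, -0.7092, -0.8365, -0.9599, -1.0786, -1.1923, -1.3002, -1.402, -1.497, -1.585, -1.6653, -1.7378, -1.8019, -1.8575, -1.9042, -1.9419, -1.9703, -1.9893, -1.9988].
Lovász: ϑ = −91(-2*cos(pi/91))/(2+-(-1)*2*cos(pi/91)) = 91*cos(pi/91)/(cos(pi/91) + 1).
Numerically 45.4864402.
Lovász sandwich 45 ≤ 91*cos(pi/91)/(cos(pi/91) + 1) ≤ 46: both strict.

91*cos(pi/91)/(cos(pi/91) + 1)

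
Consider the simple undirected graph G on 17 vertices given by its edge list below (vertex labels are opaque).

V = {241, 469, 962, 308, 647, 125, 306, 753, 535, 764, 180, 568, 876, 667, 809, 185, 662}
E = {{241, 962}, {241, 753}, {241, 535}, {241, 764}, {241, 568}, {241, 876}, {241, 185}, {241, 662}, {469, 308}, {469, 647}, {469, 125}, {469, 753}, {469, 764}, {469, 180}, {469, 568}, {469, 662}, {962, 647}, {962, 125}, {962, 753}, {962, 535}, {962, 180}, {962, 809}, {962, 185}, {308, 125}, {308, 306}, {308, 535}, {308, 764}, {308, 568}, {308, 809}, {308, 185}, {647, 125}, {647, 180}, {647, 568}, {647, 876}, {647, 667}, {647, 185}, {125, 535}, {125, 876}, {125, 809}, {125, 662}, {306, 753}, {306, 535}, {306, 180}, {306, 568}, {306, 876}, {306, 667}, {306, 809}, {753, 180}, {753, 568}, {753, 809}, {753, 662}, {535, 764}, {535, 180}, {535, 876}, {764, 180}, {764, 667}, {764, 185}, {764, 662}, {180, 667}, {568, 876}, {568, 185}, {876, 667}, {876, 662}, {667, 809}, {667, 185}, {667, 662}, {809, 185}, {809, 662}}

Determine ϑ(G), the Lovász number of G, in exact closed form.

deg(469) = 8; N(469) = {308, 647, 125, 753, 764, 180, 568, 662}.
N(568) = {241, 469, 308, 647, 306, 753, 876, 185}, |N(568)| = 8.
Vertex 662 has 8 neighbors: 241, 469, 125, 753, 764, 876, 667, 809.
N(962) = {241, 647, 125, 753, 535, 180, 809, 185}, |N(962)| = 8.
8-regular, N=17; strongly regular (17,8,3,4).
spec(A) ≈ [8.0, 1.56155, -2.56155] (distinct, 5 d.p.).
Lovász (edge-transitive): ϑ = −17·(-sqrt(17)/2 - 1/2)/((8)−(-sqrt(17)/2 - 1/2)) = sqrt(17).
ϑ(G) ≈ 4.1231056.

sqrt(17)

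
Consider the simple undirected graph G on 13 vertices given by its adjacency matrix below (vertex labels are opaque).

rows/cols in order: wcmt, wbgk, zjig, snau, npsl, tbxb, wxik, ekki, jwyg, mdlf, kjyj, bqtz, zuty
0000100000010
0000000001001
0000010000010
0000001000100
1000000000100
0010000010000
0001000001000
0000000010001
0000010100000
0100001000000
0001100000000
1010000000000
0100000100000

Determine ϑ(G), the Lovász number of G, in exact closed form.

N(snau) = {wxik, kjyj}, |N(snau)| = 2.
Vertex wxik has 2 neighbors: snau, mdlf.
Vertex mdlf has 2 neighbors: wbgk, wxik.
deg(wbgk) = 2; N(wbgk) = {mdlf, zuty}.
deg(v) = 2 for all v (|V|=13); connected 2-regular on 13 ⇒ C_{13}.
Distinct eigenvalues (to 6 d.p.): [2.0, 1.770912, 1.136129, 0.241073, -0.70921, -1.497021, -1.941884].
λ_max=2, λ_min=-2*cos(pi/13); ϑ = −13·λ_min/(λ_max−λ_min) = 13*cos(pi/13)/(cos(pi/13) + 1).
ϑ(G) ≈ 6.40416856.
Sandwich: α(G)=6 ≤ ϑ(G)=13*cos(pi/13)/(cos(pi/13) + 1) ≤ χ(Ḡ)=7 (both strict).

13*cos(pi/13)/(cos(pi/13) + 1)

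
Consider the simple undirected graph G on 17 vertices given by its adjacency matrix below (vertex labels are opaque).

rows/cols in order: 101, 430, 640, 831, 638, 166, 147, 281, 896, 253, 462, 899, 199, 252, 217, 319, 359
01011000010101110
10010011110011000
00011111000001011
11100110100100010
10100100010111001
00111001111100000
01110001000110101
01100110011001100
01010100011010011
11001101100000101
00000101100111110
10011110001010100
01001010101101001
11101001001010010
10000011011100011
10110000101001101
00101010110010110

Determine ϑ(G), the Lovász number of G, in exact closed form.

N(319) = {101, 640, 831, 896, 462, 252, 217, 359}, |N(319)| = 8.
Vertex 831 has 8 neighbors: 101, 430, 640, 166, 147, 896, 899, 319.
Vertex 252 has 8 neighbors: 101, 430, 640, 638, 281, 462, 199, 319.
Vertex 640 has 8 neighbors: 831, 638, 166, 147, 281, 252, 319, 359.
17-vertex 8-regular graph: Paley(17): SR with (k,λ,μ)=(8,3,4).
spec(A) ≈ [8.0, 1.561553, -2.561553] (distinct, 6 d.p.).
With N=17: ϑ(G) = 17·(-(-sqrt(17)/2 - 1/2))/(8−(-sqrt(17)/2 - 1/2)) = sqrt(17).
= 4.12311… (decimal).

sqrt(17)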